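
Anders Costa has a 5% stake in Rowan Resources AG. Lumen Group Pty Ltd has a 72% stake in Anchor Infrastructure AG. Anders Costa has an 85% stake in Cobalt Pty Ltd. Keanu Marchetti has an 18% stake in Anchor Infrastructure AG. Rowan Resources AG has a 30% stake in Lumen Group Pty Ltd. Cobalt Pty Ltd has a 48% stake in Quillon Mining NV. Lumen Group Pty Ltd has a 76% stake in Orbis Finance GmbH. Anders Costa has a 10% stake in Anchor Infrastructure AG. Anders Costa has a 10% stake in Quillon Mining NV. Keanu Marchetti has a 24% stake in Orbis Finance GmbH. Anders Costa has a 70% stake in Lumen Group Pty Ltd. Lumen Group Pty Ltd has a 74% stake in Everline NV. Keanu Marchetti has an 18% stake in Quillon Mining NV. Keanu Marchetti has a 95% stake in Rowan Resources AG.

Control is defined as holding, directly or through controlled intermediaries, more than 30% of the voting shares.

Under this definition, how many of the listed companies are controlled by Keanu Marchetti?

1

Keanu holds 95% of Rowan, so Keanu controls Rowan.
No other company's threshold is met.
Keanu controls 1 company.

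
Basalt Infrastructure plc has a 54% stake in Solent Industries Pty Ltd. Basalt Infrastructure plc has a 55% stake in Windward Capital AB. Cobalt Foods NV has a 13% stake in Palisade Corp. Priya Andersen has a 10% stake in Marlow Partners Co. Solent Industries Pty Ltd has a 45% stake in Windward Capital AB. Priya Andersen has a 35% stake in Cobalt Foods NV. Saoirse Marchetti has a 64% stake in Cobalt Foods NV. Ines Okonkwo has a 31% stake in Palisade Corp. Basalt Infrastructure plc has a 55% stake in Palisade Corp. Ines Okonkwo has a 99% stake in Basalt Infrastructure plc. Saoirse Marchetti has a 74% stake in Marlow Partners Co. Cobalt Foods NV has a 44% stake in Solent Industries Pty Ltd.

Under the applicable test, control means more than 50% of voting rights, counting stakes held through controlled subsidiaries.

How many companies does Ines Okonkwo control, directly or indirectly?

Ines holds 99% of Basalt, so Ines controls Basalt.
Basalt and Ines together hold 55% + 31% = 86% of Palisade, so Ines controls Palisade.
Basalt holds 54% of Solent, so Ines controls Solent.
Solent and Basalt together hold 45% + 55% = 100% of Windward, so Ines controls Windward.
No other company's threshold is met.
Ines controls 4 companies.

4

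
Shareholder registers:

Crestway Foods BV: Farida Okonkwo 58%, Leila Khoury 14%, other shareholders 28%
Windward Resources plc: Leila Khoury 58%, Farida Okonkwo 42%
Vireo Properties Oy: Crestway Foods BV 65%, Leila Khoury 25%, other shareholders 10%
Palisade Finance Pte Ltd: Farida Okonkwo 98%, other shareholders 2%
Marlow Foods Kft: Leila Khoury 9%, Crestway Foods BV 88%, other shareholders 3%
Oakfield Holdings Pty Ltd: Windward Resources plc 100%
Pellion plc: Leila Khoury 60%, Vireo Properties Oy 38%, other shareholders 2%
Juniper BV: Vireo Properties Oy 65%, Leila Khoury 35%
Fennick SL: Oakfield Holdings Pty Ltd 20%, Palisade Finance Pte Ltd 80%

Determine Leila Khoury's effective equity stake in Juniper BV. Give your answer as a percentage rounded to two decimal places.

57.17%

Leila reaches Juniper along 3 paths.
Via Crestway → Vireo: 14% × 65% × 65% = 5.915%.
Via Vireo: 25% × 65% = 16.25%.
Direct stake: 35% = 35%.
Total: 5.915% + 16.25% + 35% = 57.165%.
Rounded: 57.17%.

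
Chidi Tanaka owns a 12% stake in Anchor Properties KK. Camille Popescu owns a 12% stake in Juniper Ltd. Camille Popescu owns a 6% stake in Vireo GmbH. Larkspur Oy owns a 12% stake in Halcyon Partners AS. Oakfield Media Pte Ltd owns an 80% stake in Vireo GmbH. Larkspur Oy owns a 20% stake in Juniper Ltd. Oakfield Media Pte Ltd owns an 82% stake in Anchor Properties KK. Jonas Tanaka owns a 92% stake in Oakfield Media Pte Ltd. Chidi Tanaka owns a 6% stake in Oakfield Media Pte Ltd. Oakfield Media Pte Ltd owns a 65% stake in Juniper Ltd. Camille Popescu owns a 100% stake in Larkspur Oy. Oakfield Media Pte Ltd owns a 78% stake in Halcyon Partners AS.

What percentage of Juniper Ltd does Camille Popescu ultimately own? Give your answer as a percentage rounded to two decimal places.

Camille reaches Juniper along 2 paths.
Via Larkspur: 100% × 20% = 20%.
Direct stake: 12% = 12%.
Total: 20% + 12% = 32%.
Rounded: 32.00%.

32.00%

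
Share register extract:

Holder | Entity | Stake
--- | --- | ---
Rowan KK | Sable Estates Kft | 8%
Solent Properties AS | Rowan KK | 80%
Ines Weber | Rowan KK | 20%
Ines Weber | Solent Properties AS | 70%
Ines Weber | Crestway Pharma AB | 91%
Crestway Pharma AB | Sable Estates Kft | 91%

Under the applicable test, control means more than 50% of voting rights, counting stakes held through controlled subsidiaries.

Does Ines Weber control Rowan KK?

Yes

Ines holds 70% of Solent, so Ines controls Solent.
Ines and Solent together hold 20% + 80% = 100% of Rowan, so Ines controls Rowan.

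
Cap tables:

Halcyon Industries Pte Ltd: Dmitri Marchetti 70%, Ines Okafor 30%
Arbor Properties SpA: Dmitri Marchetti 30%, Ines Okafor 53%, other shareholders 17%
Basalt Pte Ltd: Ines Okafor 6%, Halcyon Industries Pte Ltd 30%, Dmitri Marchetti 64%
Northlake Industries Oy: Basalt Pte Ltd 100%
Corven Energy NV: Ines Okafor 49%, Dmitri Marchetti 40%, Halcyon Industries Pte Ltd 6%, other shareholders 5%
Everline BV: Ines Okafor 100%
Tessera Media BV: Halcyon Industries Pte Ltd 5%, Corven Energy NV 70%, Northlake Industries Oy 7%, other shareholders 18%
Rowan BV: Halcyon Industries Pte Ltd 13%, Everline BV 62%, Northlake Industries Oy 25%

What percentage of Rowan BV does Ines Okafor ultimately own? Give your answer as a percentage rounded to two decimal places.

Ines reaches Rowan along 4 paths.
Via Halcyon: 30% × 13% = 3.9%.
Via Everline: 100% × 62% = 62%.
Via Basalt → Northlake: 6% × 100% × 25% = 1.5%.
Via Halcyon → Basalt → Northlake: 30% × 30% × 100% × 25% = 2.25%.
Total: 3.9% + 62% + 1.5% + 2.25% = 69.65%.

69.65%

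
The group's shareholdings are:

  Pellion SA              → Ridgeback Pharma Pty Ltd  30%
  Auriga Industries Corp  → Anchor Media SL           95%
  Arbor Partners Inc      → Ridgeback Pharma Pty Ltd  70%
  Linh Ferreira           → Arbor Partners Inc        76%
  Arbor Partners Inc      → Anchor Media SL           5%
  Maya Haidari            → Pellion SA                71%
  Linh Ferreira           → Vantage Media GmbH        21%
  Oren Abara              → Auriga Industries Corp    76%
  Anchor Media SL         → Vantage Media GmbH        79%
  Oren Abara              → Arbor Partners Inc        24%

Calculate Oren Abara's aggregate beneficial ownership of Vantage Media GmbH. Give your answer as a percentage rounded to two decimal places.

57.99%

Oren reaches Vantage along 2 paths.
Via Auriga → Anchor: 76% × 95% × 79% = 57.038%.
Via Arbor → Anchor: 24% × 5% × 79% = 0.948%.
Total: 57.038% + 0.948% = 57.986%.
Rounded: 57.99%.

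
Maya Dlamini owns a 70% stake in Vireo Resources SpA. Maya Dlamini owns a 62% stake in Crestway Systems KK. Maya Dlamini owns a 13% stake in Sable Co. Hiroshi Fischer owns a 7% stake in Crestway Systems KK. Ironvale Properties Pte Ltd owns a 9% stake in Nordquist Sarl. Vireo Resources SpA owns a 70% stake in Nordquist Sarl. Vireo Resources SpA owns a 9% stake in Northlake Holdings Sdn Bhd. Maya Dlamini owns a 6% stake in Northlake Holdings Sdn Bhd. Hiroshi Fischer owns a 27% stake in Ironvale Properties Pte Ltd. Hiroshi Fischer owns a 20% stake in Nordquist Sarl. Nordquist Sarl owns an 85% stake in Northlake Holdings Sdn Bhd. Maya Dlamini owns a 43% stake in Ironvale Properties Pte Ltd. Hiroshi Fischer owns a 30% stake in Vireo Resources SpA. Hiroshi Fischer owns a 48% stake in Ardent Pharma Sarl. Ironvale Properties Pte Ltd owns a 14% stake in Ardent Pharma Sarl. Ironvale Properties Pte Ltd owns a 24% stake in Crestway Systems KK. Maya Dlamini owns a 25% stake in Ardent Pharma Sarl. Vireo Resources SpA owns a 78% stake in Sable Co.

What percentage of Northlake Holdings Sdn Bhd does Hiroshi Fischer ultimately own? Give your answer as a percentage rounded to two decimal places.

Hiroshi reaches Northlake along 4 paths.
Via Vireo: 30% × 9% = 2.7%.
Via Vireo → Nordquist: 30% × 70% × 85% = 17.85%.
Via Ironvale → Nordquist: 27% × 9% × 85% = 2.0655%.
Via Nordquist: 20% × 85% = 17%.
Total: 2.7% + 17.85% + 2.0655% + 17% = 39.6155%.
Rounded: 39.62%.

39.62%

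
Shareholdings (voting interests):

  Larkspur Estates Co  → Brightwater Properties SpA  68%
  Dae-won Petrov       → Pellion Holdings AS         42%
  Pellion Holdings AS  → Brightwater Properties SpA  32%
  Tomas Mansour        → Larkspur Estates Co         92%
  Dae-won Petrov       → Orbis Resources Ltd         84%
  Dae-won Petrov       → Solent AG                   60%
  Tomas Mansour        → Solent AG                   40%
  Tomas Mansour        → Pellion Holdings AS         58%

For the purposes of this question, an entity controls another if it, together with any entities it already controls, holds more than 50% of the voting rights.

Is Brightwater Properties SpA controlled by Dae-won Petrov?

Dae-won holds 60% of Solent, so Dae-won controls Solent.
Dae-won holds 84% of Orbis, so Dae-won controls Orbis.
Neither Dae-won nor any entity Dae-won controls holds any voting interest in Brightwater.
So Dae-won does not control Brightwater.

No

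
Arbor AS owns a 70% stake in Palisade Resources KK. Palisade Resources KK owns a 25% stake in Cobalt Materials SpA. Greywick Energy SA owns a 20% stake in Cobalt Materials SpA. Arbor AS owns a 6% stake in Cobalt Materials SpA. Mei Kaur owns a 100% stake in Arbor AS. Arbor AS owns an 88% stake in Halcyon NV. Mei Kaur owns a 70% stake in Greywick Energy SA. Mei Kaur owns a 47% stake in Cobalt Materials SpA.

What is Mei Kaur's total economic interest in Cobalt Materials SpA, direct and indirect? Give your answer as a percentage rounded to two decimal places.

84.50%

Mei reaches Cobalt along 4 paths.
Via Arbor: 100% × 6% = 6%.
Direct stake: 47% = 47%.
Via Greywick: 70% × 20% = 14%.
Via Arbor → Palisade: 100% × 70% × 25% = 17.5%.
Total: 6% + 47% + 14% + 17.5% = 84.5%.
Rounded: 84.50%.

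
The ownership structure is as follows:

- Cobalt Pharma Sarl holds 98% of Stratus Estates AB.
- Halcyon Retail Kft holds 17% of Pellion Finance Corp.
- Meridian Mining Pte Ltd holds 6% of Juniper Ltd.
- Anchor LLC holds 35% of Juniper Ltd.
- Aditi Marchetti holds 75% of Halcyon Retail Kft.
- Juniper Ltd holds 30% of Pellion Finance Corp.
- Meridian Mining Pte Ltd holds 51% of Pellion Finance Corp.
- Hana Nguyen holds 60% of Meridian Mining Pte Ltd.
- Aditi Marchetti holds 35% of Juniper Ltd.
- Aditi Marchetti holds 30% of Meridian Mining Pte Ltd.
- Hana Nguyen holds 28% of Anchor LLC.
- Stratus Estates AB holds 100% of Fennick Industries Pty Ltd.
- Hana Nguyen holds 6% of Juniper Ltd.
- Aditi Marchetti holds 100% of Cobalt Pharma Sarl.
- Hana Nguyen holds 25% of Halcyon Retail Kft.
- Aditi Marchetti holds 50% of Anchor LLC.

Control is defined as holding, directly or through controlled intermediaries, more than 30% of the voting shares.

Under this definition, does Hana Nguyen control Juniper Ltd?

Hana holds 60% of Meridian, so Hana controls Meridian.
Meridian holds 51% of Pellion, so Hana controls Pellion.
In Juniper, Hana's side holds only 6% + 6% = 12%, not > 30%.
So Hana does not control Juniper.

No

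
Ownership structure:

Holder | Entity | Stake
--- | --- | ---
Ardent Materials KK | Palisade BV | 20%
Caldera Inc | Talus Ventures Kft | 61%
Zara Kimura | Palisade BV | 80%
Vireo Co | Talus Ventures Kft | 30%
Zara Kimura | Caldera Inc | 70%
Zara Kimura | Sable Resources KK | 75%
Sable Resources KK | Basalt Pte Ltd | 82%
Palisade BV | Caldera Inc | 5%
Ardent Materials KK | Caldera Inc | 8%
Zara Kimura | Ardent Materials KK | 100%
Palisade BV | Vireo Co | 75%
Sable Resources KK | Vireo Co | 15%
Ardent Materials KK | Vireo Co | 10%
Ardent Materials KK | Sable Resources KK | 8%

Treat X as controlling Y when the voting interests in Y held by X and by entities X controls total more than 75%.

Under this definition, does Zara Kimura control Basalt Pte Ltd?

Yes

Zara holds 100% of Ardent, so Zara controls Ardent.
Ardent and Zara together hold 8% + 75% = 83% of Sable, so Zara controls Sable.
Sable holds 82% of Basalt, so Zara controls Basalt.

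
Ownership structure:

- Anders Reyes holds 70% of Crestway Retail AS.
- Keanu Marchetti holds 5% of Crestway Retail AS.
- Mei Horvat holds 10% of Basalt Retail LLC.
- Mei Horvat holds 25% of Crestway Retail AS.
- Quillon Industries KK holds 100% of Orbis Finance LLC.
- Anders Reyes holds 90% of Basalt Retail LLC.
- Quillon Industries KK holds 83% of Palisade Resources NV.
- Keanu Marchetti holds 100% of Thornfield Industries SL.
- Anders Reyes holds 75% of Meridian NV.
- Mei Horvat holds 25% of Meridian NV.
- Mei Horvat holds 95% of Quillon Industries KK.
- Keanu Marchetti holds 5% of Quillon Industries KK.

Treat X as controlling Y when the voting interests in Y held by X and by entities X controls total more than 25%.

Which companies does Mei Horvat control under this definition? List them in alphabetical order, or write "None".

Mei holds 95% of Quillon, so Mei controls Quillon.
Quillon holds 100% of Orbis, so Mei controls Orbis.
Quillon holds 83% of Palisade, so Mei controls Palisade.
No other company's threshold is met.

Orbis Finance LLC, Palisade Resources NV, Quillon Industries KK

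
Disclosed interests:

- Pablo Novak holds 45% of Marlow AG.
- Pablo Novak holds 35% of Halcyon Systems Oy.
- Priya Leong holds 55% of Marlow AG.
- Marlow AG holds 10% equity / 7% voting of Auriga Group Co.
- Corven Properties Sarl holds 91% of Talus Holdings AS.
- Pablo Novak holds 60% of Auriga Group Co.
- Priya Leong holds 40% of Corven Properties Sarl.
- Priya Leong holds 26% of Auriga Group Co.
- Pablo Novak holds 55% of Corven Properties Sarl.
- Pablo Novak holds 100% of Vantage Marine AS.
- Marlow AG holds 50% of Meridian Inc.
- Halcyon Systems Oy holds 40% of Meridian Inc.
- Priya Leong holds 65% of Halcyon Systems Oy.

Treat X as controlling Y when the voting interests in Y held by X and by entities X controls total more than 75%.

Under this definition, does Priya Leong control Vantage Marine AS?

Priya's largest direct stake is 65% in Halcyon, which does not meet the threshold, so Priya controls no company.
Neither Priya nor any entity Priya controls holds any voting interest in Vantage.
So Priya does not control Vantage.

No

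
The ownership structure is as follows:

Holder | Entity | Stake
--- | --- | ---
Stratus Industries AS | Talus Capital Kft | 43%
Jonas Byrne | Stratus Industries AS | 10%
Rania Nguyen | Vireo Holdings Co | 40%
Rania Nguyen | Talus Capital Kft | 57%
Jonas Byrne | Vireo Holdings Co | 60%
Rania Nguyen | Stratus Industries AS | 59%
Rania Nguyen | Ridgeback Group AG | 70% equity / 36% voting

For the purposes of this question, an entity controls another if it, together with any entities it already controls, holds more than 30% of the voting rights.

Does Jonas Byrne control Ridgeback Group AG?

Jonas holds 60% of Vireo, so Jonas controls Vireo.
Neither Jonas nor any entity Jonas controls holds any voting interest in Ridgeback.
So Jonas does not control Ridgeback.

No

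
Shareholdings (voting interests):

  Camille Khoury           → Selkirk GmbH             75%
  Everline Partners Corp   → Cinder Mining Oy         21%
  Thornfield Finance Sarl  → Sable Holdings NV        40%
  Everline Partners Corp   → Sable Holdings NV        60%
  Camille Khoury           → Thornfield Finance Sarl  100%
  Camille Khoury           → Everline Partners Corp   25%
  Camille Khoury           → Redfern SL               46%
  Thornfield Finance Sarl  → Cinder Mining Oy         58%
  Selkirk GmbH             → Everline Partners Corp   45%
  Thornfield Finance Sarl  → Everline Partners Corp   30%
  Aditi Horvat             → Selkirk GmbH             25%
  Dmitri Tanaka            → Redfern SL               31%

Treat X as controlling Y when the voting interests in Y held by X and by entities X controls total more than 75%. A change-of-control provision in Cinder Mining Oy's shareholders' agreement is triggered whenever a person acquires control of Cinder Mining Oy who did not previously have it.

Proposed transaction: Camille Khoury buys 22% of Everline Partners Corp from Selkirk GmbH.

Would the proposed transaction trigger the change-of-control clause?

Yes

The purchase adds only to Camille's holdings (Selkirk's stake shrinks), so Camille is the only person who could newly come to control Cinder.
Camille holds 100% of Thornfield, so Camille controls Thornfield.
In Cinder, Camille's side holds only 58%, not > 75%.
So before the transaction, Camille does not control Cinder.
After the purchase, Camille's direct stake in Everline rises to 25% + 22% = 47%, and Selkirk's stake falls to 23%.
Camille and Thornfield together hold 47% + 30% = 77% of Everline, so Camille controls Everline.
Everline and Thornfield together hold 21% + 58% = 79% of Cinder, so Camille controls Cinder.
Camille did not control Cinder before and does after, so the clause is triggered.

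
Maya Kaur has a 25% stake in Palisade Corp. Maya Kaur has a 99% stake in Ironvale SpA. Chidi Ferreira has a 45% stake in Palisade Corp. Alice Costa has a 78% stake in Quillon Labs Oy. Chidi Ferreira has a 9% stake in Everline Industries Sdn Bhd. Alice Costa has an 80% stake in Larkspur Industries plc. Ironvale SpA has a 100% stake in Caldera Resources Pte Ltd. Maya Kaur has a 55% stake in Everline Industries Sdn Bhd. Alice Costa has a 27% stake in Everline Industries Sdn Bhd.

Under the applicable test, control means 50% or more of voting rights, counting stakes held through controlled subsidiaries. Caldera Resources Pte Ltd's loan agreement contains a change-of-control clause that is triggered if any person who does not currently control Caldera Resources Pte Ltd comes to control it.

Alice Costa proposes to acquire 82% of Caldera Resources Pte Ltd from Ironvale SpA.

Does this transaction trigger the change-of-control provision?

Yes

The purchase adds only to Alice's holdings (Ironvale's stake shrinks), so Alice is the only person who could newly come to control Caldera.
Alice holds 78% of Quillon, so Alice controls Quillon.
Alice holds 80% of Larkspur, so Alice controls Larkspur.
Neither Alice nor any entity Alice controls holds any voting interest in Caldera.
So before the transaction, Alice does not control Caldera.
After the purchase, Alice holds 82% of Caldera directly, and Ironvale's stake falls to 18%.
Alice holds 82% of Caldera, so Alice controls Caldera.
Alice did not control Caldera before and does after, so the clause is triggered.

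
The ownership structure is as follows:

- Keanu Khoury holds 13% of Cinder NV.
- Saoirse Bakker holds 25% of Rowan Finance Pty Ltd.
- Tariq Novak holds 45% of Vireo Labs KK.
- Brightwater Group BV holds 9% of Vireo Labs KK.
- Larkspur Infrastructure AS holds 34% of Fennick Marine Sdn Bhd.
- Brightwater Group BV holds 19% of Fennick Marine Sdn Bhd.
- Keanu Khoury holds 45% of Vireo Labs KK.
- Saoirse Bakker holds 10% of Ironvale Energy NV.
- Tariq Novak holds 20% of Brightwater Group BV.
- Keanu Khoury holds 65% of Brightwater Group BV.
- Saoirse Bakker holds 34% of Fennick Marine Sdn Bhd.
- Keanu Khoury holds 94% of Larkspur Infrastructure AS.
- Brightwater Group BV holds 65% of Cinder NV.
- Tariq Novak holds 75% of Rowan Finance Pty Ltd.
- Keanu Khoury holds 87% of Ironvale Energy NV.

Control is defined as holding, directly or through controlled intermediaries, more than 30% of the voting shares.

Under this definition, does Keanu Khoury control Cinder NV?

Yes

Keanu holds 65% of Brightwater, so Keanu controls Brightwater.
Keanu and Brightwater together hold 13% + 65% = 78% of Cinder, so Keanu controls Cinder.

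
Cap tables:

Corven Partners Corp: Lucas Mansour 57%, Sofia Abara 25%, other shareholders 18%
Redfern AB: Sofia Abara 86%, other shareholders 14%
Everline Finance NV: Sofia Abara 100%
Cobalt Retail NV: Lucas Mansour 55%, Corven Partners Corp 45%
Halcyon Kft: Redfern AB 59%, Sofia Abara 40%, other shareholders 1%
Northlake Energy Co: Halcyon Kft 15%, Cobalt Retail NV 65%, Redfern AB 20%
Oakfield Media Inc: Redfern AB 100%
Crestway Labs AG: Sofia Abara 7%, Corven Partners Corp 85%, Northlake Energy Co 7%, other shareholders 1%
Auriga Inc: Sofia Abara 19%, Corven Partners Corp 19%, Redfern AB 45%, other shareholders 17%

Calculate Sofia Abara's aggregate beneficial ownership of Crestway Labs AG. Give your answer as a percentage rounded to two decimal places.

30.92%

Sofia reaches Crestway along 6 paths.
Direct stake: 7% = 7%.
Via Corven: 25% × 85% = 21.25%.
Via Redfern → Halcyon → Northlake: 86% × 59% × 15% × 7% = 0.53277%.
Via Halcyon → Northlake: 40% × 15% × 7% = 0.42%.
Via Corven → Cobalt → Northlake: 25% × 45% × 65% × 7% = 0.511875%.
Via Redfern → Northlake: 86% × 20% × 7% = 1.204%.
Total: 7% + 21.25% + 0.53277% + 0.42% + 0.511875% + 1.204% = 30.918645%.
Rounded: 30.92%.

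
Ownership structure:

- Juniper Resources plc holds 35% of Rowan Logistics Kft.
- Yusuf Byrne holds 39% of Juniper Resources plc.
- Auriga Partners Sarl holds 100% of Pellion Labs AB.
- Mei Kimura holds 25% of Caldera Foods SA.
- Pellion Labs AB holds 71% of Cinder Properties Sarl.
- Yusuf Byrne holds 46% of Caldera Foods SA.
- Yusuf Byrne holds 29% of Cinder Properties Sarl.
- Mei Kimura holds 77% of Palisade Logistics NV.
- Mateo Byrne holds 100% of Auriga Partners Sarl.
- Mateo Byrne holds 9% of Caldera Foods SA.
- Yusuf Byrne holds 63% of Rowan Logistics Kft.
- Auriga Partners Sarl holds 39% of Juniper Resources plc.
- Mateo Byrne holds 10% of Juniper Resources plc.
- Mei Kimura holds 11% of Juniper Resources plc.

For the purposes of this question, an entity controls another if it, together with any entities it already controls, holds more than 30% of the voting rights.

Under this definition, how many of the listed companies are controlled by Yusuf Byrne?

3

Yusuf holds 46% of Caldera, so Yusuf controls Caldera.
Yusuf holds 39% of Juniper, so Yusuf controls Juniper.
Juniper and Yusuf together hold 35% + 63% = 98% of Rowan, so Yusuf controls Rowan.
No other company's threshold is met.
Yusuf controls 3 companies.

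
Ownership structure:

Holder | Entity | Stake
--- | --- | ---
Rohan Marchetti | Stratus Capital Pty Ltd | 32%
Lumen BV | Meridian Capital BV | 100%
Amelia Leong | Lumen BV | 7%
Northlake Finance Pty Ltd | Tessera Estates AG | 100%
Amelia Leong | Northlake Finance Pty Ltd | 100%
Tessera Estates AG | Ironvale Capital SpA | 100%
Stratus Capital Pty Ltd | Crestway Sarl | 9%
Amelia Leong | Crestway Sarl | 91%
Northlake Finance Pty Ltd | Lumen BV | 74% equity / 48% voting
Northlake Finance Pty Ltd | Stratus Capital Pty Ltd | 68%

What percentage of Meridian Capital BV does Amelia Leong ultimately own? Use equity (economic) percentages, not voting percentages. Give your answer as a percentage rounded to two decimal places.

81.00%

Amelia reaches Meridian along 2 paths.
Via Lumen: 7% × 100% = 7%.
Via Northlake → Lumen: 100% × 74% × 100% = 74%.
Total: 7% + 74% = 81%.
Rounded: 81.00%.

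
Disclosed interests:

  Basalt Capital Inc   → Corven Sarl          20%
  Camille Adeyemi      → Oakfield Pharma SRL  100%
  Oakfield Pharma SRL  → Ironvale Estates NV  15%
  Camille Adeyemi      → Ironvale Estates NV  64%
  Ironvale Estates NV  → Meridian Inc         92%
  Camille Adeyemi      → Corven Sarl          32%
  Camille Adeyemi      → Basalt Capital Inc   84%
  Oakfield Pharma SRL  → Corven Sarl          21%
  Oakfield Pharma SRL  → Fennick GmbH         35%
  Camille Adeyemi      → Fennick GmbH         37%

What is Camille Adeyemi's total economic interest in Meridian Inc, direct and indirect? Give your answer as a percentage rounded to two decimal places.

72.68%

Camille reaches Meridian along 2 paths.
Via Ironvale: 64% × 92% = 58.88%.
Via Oakfield → Ironvale: 100% × 15% × 92% = 13.8%.
Total: 58.88% + 13.8% = 72.68%.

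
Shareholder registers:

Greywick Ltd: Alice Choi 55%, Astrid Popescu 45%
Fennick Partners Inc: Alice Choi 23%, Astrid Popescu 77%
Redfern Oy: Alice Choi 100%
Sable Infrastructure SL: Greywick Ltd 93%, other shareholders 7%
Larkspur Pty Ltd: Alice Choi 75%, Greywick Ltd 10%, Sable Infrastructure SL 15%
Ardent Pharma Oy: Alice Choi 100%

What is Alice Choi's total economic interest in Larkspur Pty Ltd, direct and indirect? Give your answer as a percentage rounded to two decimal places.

88.17%

Alice reaches Larkspur along 3 paths.
Direct stake: 75% = 75%.
Via Greywick: 55% × 10% = 5.5%.
Via Greywick → Sable: 55% × 93% × 15% = 7.6725%.
Total: 75% + 5.5% + 7.6725% = 88.1725%.
Rounded: 88.17%.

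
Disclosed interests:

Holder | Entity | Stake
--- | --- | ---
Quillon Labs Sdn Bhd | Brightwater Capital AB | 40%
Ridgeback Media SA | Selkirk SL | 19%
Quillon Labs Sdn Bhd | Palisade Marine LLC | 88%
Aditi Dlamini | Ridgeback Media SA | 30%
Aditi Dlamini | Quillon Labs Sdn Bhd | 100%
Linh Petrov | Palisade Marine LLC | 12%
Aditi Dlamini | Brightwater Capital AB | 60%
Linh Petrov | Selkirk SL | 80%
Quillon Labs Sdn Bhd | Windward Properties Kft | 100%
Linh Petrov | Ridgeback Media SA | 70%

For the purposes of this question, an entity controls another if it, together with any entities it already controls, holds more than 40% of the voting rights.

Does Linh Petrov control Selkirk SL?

Linh holds 70% of Ridgeback, so Linh controls Ridgeback.
Ridgeback and Linh together hold 19% + 80% = 99% of Selkirk, so Linh controls Selkirk.

Yes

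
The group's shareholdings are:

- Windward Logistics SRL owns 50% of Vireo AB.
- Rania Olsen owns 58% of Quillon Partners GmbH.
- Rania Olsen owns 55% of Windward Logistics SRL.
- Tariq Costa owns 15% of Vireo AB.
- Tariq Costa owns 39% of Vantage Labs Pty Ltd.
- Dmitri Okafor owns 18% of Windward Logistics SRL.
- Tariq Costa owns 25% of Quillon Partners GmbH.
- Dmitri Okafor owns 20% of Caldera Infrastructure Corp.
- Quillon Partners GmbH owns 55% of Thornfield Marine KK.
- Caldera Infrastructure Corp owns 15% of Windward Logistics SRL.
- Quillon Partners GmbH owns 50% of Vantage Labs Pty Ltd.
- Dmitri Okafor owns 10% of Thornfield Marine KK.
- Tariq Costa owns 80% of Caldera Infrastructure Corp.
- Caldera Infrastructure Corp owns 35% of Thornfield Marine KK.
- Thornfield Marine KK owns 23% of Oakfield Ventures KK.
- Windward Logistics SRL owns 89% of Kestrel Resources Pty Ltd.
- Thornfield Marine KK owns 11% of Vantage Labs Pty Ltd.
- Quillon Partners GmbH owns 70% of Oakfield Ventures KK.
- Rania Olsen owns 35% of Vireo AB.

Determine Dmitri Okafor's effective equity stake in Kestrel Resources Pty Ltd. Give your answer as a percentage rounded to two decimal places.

18.69%

Dmitri reaches Kestrel along 2 paths.
Via Caldera → Windward: 20% × 15% × 89% = 2.67%.
Via Windward: 18% × 89% = 16.02%.
Total: 2.67% + 16.02% = 18.69%.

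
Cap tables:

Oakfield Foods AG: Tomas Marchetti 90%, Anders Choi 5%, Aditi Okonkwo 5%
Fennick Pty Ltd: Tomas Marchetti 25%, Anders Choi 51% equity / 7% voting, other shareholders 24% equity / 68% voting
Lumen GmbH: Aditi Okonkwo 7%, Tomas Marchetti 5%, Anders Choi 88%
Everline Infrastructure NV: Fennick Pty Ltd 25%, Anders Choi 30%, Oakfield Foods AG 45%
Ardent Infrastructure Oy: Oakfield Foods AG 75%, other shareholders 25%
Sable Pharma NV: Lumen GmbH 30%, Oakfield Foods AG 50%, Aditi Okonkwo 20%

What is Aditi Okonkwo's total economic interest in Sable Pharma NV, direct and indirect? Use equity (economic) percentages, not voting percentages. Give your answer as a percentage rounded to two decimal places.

Aditi reaches Sable along 3 paths.
Via Lumen: 7% × 30% = 2.1%.
Via Oakfield: 5% × 50% = 2.5%.
Direct stake: 20% = 20%.
Total: 2.1% + 2.5% + 20% = 24.6%.
Rounded: 24.60%.

24.60%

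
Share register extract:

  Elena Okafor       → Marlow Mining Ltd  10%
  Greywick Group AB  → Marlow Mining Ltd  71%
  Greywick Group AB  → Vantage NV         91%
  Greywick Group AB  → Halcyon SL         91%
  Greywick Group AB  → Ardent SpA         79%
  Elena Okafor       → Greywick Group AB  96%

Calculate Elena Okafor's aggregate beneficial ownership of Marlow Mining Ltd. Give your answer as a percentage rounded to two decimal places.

78.16%

Elena reaches Marlow along 2 paths.
Via Greywick: 96% × 71% = 68.16%.
Direct stake: 10% = 10%.
Total: 68.16% + 10% = 78.16%.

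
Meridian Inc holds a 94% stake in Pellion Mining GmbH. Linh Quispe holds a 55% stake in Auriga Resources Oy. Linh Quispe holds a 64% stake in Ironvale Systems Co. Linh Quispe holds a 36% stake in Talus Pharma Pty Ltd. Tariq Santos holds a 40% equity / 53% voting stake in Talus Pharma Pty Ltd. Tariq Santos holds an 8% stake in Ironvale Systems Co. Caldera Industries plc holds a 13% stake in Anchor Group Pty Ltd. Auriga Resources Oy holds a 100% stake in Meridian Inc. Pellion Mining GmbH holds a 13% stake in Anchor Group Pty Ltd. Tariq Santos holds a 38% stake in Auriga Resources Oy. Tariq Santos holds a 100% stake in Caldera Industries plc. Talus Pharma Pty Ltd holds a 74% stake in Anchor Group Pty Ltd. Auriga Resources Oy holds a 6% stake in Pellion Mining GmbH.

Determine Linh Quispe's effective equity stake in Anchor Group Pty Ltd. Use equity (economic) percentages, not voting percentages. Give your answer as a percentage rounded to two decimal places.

Linh reaches Anchor along 3 paths.
Via Talus: 36% × 74% = 26.64%.
Via Auriga → Meridian → Pellion: 55% × 100% × 94% × 13% = 6.721%.
Via Auriga → Pellion: 55% × 6% × 13% = 0.429%.
Total: 26.64% + 6.721% + 0.429% = 33.79%.

33.79%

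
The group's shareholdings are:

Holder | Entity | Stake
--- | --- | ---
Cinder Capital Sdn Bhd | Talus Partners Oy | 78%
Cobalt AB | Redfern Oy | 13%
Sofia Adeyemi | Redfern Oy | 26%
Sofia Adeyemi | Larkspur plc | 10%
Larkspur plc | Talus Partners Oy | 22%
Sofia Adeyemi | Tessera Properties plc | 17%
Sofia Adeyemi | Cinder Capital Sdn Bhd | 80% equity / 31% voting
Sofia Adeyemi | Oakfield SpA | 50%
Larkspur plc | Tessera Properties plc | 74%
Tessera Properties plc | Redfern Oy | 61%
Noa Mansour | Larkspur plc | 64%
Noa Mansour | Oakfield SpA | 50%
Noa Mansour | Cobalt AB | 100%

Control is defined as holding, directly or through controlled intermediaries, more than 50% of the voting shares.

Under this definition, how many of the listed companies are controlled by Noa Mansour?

4

Noa holds 64% of Larkspur, so Noa controls Larkspur.
Noa holds 100% of Cobalt, so Noa controls Cobalt.
Larkspur holds 74% of Tessera, so Noa controls Tessera.
Tessera and Cobalt together hold 61% + 13% = 74% of Redfern, so Noa controls Redfern.
No other company's threshold is met.
Noa controls 4 companies.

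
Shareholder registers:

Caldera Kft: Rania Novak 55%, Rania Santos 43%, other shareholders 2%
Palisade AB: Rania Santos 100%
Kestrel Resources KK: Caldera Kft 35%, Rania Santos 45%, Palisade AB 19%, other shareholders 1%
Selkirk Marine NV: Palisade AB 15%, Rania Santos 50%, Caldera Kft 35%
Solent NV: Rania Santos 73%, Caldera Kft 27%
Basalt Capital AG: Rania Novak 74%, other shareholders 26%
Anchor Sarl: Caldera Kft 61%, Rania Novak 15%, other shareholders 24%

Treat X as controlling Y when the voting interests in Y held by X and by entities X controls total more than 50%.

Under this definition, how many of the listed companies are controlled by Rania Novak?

3

Rania Novak holds 55% of Caldera, so Rania Novak controls Caldera.
Rania Novak holds 74% of Basalt, so Rania Novak controls Basalt.
Caldera and Rania Novak together hold 61% + 15% = 76% of Anchor, so Rania Novak controls Anchor.
No other company's threshold is met.
Rania Novak controls 3 companies.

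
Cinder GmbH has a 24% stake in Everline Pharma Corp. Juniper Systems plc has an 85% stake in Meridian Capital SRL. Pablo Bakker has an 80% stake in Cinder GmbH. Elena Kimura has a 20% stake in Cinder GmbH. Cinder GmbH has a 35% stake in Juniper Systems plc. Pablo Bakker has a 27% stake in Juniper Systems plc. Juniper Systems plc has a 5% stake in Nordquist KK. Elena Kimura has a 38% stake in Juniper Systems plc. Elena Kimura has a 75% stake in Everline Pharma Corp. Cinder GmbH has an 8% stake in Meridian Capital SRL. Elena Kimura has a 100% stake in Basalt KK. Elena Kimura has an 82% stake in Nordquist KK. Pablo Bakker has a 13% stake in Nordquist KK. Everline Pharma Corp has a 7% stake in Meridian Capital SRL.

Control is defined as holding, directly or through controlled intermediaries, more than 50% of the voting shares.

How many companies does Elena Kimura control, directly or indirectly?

Elena holds 75% of Everline, so Elena controls Everline.
Elena holds 82% of Nordquist, so Elena controls Nordquist.
Elena holds 100% of Basalt, so Elena controls Basalt.
No other company's threshold is met.
Elena controls 3 companies.

3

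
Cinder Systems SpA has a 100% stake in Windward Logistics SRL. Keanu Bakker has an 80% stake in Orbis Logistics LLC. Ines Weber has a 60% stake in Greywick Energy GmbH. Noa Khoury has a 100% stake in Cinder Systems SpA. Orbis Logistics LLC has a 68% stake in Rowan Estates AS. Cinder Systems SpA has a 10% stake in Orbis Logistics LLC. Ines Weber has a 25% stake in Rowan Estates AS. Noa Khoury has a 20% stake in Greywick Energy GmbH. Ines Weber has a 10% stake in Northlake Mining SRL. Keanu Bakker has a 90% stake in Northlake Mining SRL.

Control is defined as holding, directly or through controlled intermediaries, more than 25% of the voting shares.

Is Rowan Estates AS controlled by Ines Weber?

Ines holds 60% of Greywick, so Ines controls Greywick.
In Rowan, Ines's side holds only 25%, not > 25%.
So Ines does not control Rowan.

No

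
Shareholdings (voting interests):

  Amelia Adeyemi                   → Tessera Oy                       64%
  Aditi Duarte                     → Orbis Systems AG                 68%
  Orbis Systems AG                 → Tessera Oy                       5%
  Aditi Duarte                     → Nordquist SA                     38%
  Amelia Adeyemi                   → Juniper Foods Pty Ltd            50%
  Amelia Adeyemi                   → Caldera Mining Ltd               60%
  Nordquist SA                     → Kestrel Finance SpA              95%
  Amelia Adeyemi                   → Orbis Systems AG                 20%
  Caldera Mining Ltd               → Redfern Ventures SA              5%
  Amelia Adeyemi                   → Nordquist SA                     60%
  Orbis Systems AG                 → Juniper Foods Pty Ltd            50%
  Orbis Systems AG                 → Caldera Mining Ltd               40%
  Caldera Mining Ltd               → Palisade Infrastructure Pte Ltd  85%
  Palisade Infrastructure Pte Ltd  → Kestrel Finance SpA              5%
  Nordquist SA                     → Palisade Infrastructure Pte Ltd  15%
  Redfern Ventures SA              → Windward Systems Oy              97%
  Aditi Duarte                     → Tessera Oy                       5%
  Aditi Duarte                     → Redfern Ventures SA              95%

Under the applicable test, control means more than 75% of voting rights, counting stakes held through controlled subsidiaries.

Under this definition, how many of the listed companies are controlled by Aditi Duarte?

Aditi holds 95% of Redfern, so Aditi controls Redfern.
Redfern holds 97% of Windward, so Aditi controls Windward.
No other company's threshold is met.
Aditi controls 2 companies.

2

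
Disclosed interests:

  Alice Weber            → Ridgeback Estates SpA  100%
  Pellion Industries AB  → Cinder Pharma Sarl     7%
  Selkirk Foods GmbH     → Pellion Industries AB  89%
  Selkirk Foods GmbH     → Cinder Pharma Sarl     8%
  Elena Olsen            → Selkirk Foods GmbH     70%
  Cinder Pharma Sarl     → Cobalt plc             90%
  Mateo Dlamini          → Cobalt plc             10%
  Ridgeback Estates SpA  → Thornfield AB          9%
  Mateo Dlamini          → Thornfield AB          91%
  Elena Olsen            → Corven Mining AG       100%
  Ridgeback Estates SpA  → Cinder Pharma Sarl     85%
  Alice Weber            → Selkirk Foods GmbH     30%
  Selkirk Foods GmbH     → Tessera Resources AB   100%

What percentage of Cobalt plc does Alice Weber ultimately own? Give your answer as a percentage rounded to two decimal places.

Alice reaches Cobalt along 3 paths.
Via Selkirk → Pellion → Cinder: 30% × 89% × 7% × 90% = 1.6821%.
Via Ridgeback → Cinder: 100% × 85% × 90% = 76.5%.
Via Selkirk → Cinder: 30% × 8% × 90% = 2.16%.
Total: 1.6821% + 76.5% + 2.16% = 80.3421%.
Rounded: 80.34%.

80.34%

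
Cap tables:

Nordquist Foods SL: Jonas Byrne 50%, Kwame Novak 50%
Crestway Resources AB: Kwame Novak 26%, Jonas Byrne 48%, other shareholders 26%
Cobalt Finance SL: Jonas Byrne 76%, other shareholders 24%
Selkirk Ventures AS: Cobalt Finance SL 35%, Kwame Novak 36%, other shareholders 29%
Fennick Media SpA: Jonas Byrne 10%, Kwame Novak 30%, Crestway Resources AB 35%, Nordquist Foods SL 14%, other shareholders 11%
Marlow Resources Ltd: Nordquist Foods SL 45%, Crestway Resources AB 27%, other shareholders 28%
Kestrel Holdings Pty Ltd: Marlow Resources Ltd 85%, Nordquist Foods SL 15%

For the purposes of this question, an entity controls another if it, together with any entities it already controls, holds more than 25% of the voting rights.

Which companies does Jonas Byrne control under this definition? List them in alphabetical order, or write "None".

Cobalt Finance SL, Crestway Resources AB, Fennick Media SpA, Kestrel Holdings Pty Ltd, Marlow Resources Ltd, Nordquist Foods SL, Selkirk Ventures AS

Jonas holds 50% of Nordquist, so Jonas controls Nordquist.
Jonas holds 48% of Crestway, so Jonas controls Crestway.
Jonas holds 76% of Cobalt, so Jonas controls Cobalt.
Cobalt holds 35% of Selkirk, so Jonas controls Selkirk.
Jonas and Crestway and Nordquist together hold 10% + 35% + 14% = 59% of Fennick, so Jonas controls Fennick.
Nordquist and Crestway together hold 45% + 27% = 72% of Marlow, so Jonas controls Marlow.
Marlow and Nordquist together hold 85% + 15% = 100% of Kestrel, so Jonas controls Kestrel.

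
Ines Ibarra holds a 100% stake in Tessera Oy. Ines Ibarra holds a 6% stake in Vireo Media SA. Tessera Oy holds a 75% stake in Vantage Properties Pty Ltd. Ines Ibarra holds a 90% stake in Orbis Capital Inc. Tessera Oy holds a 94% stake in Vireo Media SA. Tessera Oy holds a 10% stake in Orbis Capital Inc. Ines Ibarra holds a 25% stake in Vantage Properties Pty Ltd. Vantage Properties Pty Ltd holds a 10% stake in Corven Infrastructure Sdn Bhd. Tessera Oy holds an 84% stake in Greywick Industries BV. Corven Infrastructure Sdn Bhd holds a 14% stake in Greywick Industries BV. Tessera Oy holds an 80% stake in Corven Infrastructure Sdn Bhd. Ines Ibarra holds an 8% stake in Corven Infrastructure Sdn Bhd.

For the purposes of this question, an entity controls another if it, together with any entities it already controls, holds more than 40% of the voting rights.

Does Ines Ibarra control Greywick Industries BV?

Yes

Ines holds 100% of Tessera, so Ines controls Tessera.
Tessera and Ines together hold 75% + 25% = 100% of Vantage, so Ines controls Vantage.
Ines and Tessera and Vantage together hold 8% + 80% + 10% = 98% of Corven, so Ines controls Corven.
Tessera and Corven together hold 84% + 14% = 98% of Greywick, so Ines controls Greywick.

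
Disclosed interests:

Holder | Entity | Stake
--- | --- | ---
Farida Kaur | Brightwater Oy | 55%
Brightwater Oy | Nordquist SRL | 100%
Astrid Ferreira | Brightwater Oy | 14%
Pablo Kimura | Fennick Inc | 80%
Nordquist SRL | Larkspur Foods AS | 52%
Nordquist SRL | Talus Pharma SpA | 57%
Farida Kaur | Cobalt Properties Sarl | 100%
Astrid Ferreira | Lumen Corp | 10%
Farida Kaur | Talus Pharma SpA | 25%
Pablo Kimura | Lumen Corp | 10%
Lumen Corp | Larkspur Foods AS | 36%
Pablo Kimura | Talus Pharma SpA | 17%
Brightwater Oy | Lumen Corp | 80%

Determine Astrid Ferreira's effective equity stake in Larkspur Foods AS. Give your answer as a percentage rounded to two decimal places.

14.91%

Astrid reaches Larkspur along 3 paths.
Via Lumen: 10% × 36% = 3.6%.
Via Brightwater → Lumen: 14% × 80% × 36% = 4.032%.
Via Brightwater → Nordquist: 14% × 100% × 52% = 7.28%.
Total: 3.6% + 4.032% + 7.28% = 14.912%.
Rounded: 14.91%.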